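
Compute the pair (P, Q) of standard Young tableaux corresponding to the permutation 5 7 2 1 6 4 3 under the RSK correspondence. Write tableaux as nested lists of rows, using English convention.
Insert each entry of the permutation into P by Schensted row insertion, recording in Q the position of each new cell.

Insert 5: appended to row 1. P = [[5]], Q = [[1]].
Insert 7: appended to row 1. P = [[5, 7]], Q = [[1, 2]].
Insert 2: 2 bumps 5 from row 1; 5 starts row 2. P = [[2, 7], [5]], Q = [[1, 2], [3]].
Insert 1: 1 bumps 2 from row 1; 2 bumps 5 from row 2; 5 starts row 3. P = [[1, 7], [2], [5]], Q = [[1, 2], [3], [4]].
Insert 6: 6 bumps 7 from row 1; 7 appends to row 2. P = [[1, 6], [2, 7], [5]], Q = [[1, 2], [3, 5], [4]].
Insert 4: 4 bumps 6 from row 1; 6 bumps 7 from row 2; 7 appends to row 3. P = [[1, 4], [2, 6], [5, 7]], Q = [[1, 2], [3, 5], [4, 6]].
Insert 3: 3 bumps 4 from row 1; 4 bumps 6 from row 2; 6 bumps 7 from row 3; 7 starts row 4. P = [[1, 3], [2, 4], [5, 6], [7]], Q = [[1, 2], [3, 5], [4, 6], [7]].

So P = [[1, 3], [2, 4], [5, 6], [7]], Q = [[1, 2], [3, 5], [4, 6], [7]].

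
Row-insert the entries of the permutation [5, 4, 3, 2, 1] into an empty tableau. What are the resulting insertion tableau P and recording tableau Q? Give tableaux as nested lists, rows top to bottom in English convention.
P = [[1], [2], [3], [4], [5]], Q = [[1], [2], [3], [4], [5]]

Insert each entry of the permutation into P by Schensted row insertion, recording in Q the position of each new cell.

Insert 5: appended to row 1. P = [[5]].
Insert 4: 4 bumps 5 from row 1; 5 starts row 2. P = [[4], [5]].
Insert 3: 3 bumps 4 from row 1; 4 bumps 5 from row 2; 5 starts row 3. P = [[3], [4], [5]].
Insert 2: 2 bumps 3 from row 1; 3 bumps 4 from row 2; 4 bumps 5 from row 3; 5 starts row 4. P = [[2], [3], [4], [5]].
Insert 1: 1 bumps 2 from row 1; 2 bumps 3 from row 2; 3 bumps 4 from row 3; 4 bumps 5 from row 4; 5 starts row 5. P = [[1], [2], [3], [4], [5]].

So P = [[1], [2], [3], [4], [5]], Q = [[1], [2], [3], [4], [5]].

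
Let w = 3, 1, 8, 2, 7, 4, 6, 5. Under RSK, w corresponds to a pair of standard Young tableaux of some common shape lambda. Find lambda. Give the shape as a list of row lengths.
[4, 2, 1, 1]

Row-insert each entry into an empty tableau.

After inserting 3: P = [[3]].
After inserting 1: P = [[1], [3]].
After inserting 8: P = [[1, 8], [3]].
After inserting 2: P = [[1, 2], [3, 8]].
After inserting 7: P = [[1, 2, 7], [3, 8]].
After inserting 4: P = [[1, 2, 4], [3, 7], [8]].
After inserting 6: P = [[1, 2, 4, 6], [3, 7], [8]].
After inserting 5: P = [[1, 2, 4, 5], [3, 6], [7], [8]].

The final insertion tableau P = [[1, 2, 4, 5], [3, 6], [7], [8]] has shape [4, 2, 1, 1].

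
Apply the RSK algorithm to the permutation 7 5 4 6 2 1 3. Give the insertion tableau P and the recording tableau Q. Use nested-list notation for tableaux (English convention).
P = [[1, 3], [2, 6], [4], [5], [7]], Q = [[1, 4], [2, 7], [3], [5], [6]]

Insert each entry of the permutation into P by Schensted row insertion, recording in Q the position of each new cell.

Insert 7: appended to row 1. P = [[7]].
Insert 5: 5 bumps 7 from row 1; 7 starts row 2. P = [[5], [7]].
Insert 4: 4 bumps 5 from row 1; 5 bumps 7 from row 2; 7 starts row 3. P = [[4], [5], [7]].
Insert 6: appended to row 1. P = [[4, 6], [5], [7]].
Insert 2: 2 bumps 4 from row 1; 4 bumps 5 from row 2; 5 bumps 7 from row 3; 7 starts row 4. P = [[2, 6], [4], [5], [7]].
Insert 1: 1 bumps 2 from row 1; 2 bumps 4 from row 2; 4 bumps 5 from row 3; 5 bumps 7 from row 4; 7 starts row 5. P = [[1, 6], [2], [4], [5], [7]].
Insert 3: 3 bumps 6 from row 1; 6 appends to row 2. P = [[1, 3], [2, 6], [4], [5], [7]].

So P = [[1, 3], [2, 6], [4], [5], [7]], Q = [[1, 4], [2, 7], [3], [5], [6]].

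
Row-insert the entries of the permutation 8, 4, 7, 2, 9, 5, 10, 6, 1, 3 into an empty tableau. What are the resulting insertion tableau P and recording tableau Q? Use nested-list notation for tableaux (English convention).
Insert each entry of the permutation into P by Schensted row insertion, recording in Q the position of each new cell.

Insert 8: appended to row 1. P = [[8]].
Insert 4: 4 bumps 8 from row 1; 8 starts row 2. P = [[4], [8]].
Insert 7: appended to row 1. P = [[4, 7], [8]].
Insert 2: 2 bumps 4 from row 1; 4 bumps 8 from row 2; 8 starts row 3. P = [[2, 7], [4], [8]].
Insert 9: appended to row 1. P = [[2, 7, 9], [4], [8]].
Insert 5: 5 bumps 7 from row 1; 7 appends to row 2. P = [[2, 5, 9], [4, 7], [8]].
Insert 10: appended to row 1. P = [[2, 5, 9, 10], [4, 7], [8]].
Insert 6: 6 bumps 9 from row 1; 9 appends to row 2. P = [[2, 5, 6, 10], [4, 7, 9], [8]].
Insert 1: 1 bumps 2 from row 1; 2 bumps 4 from row 2; 4 bumps 8 from row 3; 8 starts row 4. P = [[1, 5, 6, 10], [2, 7, 9], [4], [8]].
Insert 3: 3 bumps 5 from row 1; 5 bumps 7 from row 2; 7 appends to row 3. P = [[1, 3, 6, 10], [2, 5, 9], [4, 7], [8]].

So P = [[1, 3, 6, 10], [2, 5, 9], [4, 7], [8]], Q = [[1, 3, 5, 7], [2, 6, 8], [4, 10], [9]].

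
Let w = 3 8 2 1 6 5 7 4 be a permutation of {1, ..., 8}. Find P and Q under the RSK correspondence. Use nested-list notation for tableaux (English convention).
Insert each entry of the permutation into P by Schensted row insertion, recording in Q the position of each new cell.

Insert 3: appended to row 1. P = [[3]].
Insert 8: appended to row 1. P = [[3, 8]].
Insert 2: 2 bumps 3 from row 1; 3 starts row 2. P = [[2, 8], [3]].
Insert 1: 1 bumps 2 from row 1; 2 bumps 3 from row 2; 3 starts row 3. P = [[1, 8], [2], [3]].
Insert 6: 6 bumps 8 from row 1; 8 appends to row 2. P = [[1, 6], [2, 8], [3]].
Insert 5: 5 bumps 6 from row 1; 6 bumps 8 from row 2; 8 appends to row 3. P = [[1, 5], [2, 6], [3, 8]].
Insert 7: appended to row 1. P = [[1, 5, 7], [2, 6], [3, 8]].
Insert 4: 4 bumps 5 from row 1; 5 bumps 6 from row 2; 6 bumps 8 from row 3; 8 starts row 4. P = [[1, 4, 7], [2, 5], [3, 6], [8]].

So P = [[1, 4, 7], [2, 5], [3, 6], [8]], Q = [[1, 2, 7], [3, 5], [4, 6], [8]].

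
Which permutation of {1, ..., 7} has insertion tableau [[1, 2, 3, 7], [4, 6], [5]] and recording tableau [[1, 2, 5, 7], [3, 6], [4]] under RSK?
1 5 4 2 6 3 7

Reverse the RSK construction: for i from n down to 1, find the cell of Q containing i, remove the entry at that cell from P, and reverse-bump it up through P; the value ejected from row 1 is w(i).

Step i=7: Q has 7 at row 1, column 4; remove that cell from P, ejecting 7. So w(7) = 7. P is now [[1, 2, 3], [4, 6], [5]].
Step i=6: Q has 6 at row 2, column 2; remove 6 from row 2 of P and reverse-bump: 6 enters row 1 and ejects 3. So w(6) = 3. P is now [[1, 2, 6], [4], [5]].
Step i=5: Q has 5 at row 1, column 3; remove that cell from P, ejecting 6. So w(5) = 6. P is now [[1, 2], [4], [5]].
Step i=4: Q has 4 at row 3, column 1; remove 5 from row 3 of P and reverse-bump: 5 enters row 2 and ejects 4; 4 enters row 1 and ejects 2. So w(4) = 2. P is now [[1, 4], [5]].
Step i=3: Q has 3 at row 2, column 1; remove 5 from row 2 of P and reverse-bump: 5 enters row 1 and ejects 4. So w(3) = 4. P is now [[1, 5]].
Step i=2: Q has 2 at row 1, column 2; remove that cell from P, ejecting 5. So w(2) = 5. P is now [[1]].
Step i=1: Q has 1 at row 1, column 1; remove that cell from P, ejecting 1. So w(1) = 1. P is now [].

So w = 1 5 4 2 6 3 7.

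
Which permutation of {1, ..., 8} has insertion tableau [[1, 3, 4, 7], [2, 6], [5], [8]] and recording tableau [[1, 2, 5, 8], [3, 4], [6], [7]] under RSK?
5 8 2 3 6 4 1 7

Reverse the RSK construction: for i from n down to 1, find the cell of Q containing i, remove the entry at that cell from P, and reverse-bump it up through P; the value ejected from row 1 is w(i).

Step i=8: Q has 8 at row 1, column 4; remove that cell from P, ejecting 7. So w(8) = 7. P is now [[1, 3, 4], [2, 6], [5], [8]].
Step i=7: Q has 7 at row 4, column 1; remove 8 from row 4 of P and reverse-bump: 8 enters row 3 and ejects 5; 5 enters row 2 and ejects 2; 2 enters row 1 and ejects 1. So w(7) = 1. P is now [[2, 3, 4], [5, 6], [8]].
Step i=6: Q has 6 at row 3, column 1; remove 8 from row 3 of P and reverse-bump: 8 enters row 2 and ejects 6; 6 enters row 1 and ejects 4. So w(6) = 4. P is now [[2, 3, 6], [5, 8]].
Step i=5: Q has 5 at row 1, column 3; remove that cell from P, ejecting 6. So w(5) = 6. P is now [[2, 3], [5, 8]].
Step i=4: Q has 4 at row 2, column 2; remove 8 from row 2 of P and reverse-bump: 8 enters row 1 and ejects 3. So w(4) = 3. P is now [[2, 8], [5]].
Step i=3: Q has 3 at row 2, column 1; remove 5 from row 2 of P and reverse-bump: 5 enters row 1 and ejects 2. So w(3) = 2. P is now [[5, 8]].
Step i=2: Q has 2 at row 1, column 2; remove that cell from P, ejecting 8. So w(2) = 8. P is now [[5]].
Step i=1: Q has 1 at row 1, column 1; remove that cell from P, ejecting 5. So w(1) = 5. P is now [].

So w = 5 8 2 3 6 4 1 7.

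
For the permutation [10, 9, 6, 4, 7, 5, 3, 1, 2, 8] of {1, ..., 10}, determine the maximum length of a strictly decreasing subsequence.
6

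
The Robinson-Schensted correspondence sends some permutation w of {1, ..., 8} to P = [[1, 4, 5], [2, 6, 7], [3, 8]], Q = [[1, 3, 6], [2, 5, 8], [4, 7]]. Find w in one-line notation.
Reverse the RSK construction: for i from n down to 1, find the cell of Q containing i, remove the entry at that cell from P, and reverse-bump it up through P; the value ejected from row 1 is w(i).

Step i=8: Q has 8 at row 2, column 3; remove 7 from row 2 of P and reverse-bump: 7 enters row 1 and ejects 5. So w(8) = 5. P is now [[1, 4, 7], [2, 6], [3, 8]].
Step i=7: Q has 7 at row 3, column 2; remove 8 from row 3 of P and reverse-bump: 8 enters row 2 and ejects 6; 6 enters row 1 and ejects 4. So w(7) = 4. P is now [[1, 6, 7], [2, 8], [3]].
Step i=6: Q has 6 at row 1, column 3; remove that cell from P, ejecting 7. So w(6) = 7. P is now [[1, 6], [2, 8], [3]].
Step i=5: Q has 5 at row 2, column 2; remove 8 from row 2 of P and reverse-bump: 8 enters row 1 and ejects 6. So w(5) = 6. P is now [[1, 8], [2], [3]].
Step i=4: Q has 4 at row 3, column 1; remove 3 from row 3 of P and reverse-bump: 3 enters row 2 and ejects 2; 2 enters row 1 and ejects 1. So w(4) = 1. P is now [[2, 8], [3]].
Step i=3: Q has 3 at row 1, column 2; remove that cell from P, ejecting 8. So w(3) = 8. P is now [[2], [3]].
Step i=2: Q has 2 at row 2, column 1; remove 3 from row 2 of P and reverse-bump: 3 enters row 1 and ejects 2. So w(2) = 2. P is now [[3]].
Step i=1: Q has 1 at row 1, column 1; remove that cell from P, ejecting 3. So w(1) = 3. P is now [].

So w = 3 2 8 1 6 7 4 5.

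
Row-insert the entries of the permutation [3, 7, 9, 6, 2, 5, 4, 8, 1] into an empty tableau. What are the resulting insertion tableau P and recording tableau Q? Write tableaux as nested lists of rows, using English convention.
P = [[1, 4, 8], [2, 5, 9], [3], [6], [7]], Q = [[1, 2, 3], [4, 6, 8], [5], [7], [9]]

Insert each entry of the permutation into P by Schensted row insertion, recording in Q the position of each new cell.

After inserting 3: P = [[3]].
After inserting 7: P = [[3, 7]].
After inserting 9: P = [[3, 7, 9]].
After inserting 6: P = [[3, 6, 9], [7]].
After inserting 2: P = [[2, 6, 9], [3], [7]].
After inserting 5: P = [[2, 5, 9], [3, 6], [7]].
After inserting 4: P = [[2, 4, 9], [3, 5], [6], [7]].
After inserting 8: P = [[2, 4, 8], [3, 5, 9], [6], [7]].
After inserting 1: P = [[1, 4, 8], [2, 5, 9], [3], [6], [7]].

So P = [[1, 4, 8], [2, 5, 9], [3], [6], [7]], Q = [[1, 2, 3], [4, 6, 8], [5], [7], [9]].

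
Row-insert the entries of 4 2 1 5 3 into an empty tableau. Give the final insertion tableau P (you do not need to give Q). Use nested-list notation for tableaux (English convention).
P = [[1, 3], [2, 5], [4]]

After inserting 4: P = [[4]].
After inserting 2: P = [[2], [4]].
After inserting 1: P = [[1], [2], [4]].
After inserting 5: P = [[1, 5], [2], [4]].
After inserting 3: P = [[1, 3], [2, 5], [4]].

So P = [[1, 3], [2, 5], [4]].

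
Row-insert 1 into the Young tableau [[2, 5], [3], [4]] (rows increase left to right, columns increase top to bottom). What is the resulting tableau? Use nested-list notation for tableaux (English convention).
In row 1, 1 replaces 2 (the leftmost entry greater than 1); 2 is bumped to row 2. In row 2, 2 replaces 3 (the leftmost entry greater than 2); 3 is bumped to row 3. In row 3, 3 replaces 4 (the leftmost entry greater than 3); 4 is bumped to row 4. 4 starts a new row 4. The new tableau is [[1, 5], [2], [3], [4]].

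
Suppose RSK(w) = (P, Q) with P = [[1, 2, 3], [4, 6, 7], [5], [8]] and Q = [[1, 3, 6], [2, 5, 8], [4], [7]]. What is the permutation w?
Reverse the RSK construction: for i from n down to 1, find the cell of Q containing i, remove the entry at that cell from P, and reverse-bump it up through P; the value ejected from row 1 is w(i).

Step i=8: Q has 8 at row 2, column 3; remove 7 from row 2 of P and reverse-bump: 7 enters row 1 and ejects 3. So w(8) = 3. P is now [[1, 2, 7], [4, 6], [5], [8]].
Step i=7: Q has 7 at row 4, column 1; remove 8 from row 4 of P and reverse-bump: 8 enters row 3 and ejects 5; 5 enters row 2 and ejects 4; 4 enters row 1 and ejects 2. So w(7) = 2. P is now [[1, 4, 7], [5, 6], [8]].
Step i=6: Q has 6 at row 1, column 3; remove that cell from P, ejecting 7. So w(6) = 7. P is now [[1, 4], [5, 6], [8]].
Step i=5: Q has 5 at row 2, column 2; remove 6 from row 2 of P and reverse-bump: 6 enters row 1 and ejects 4. So w(5) = 4. P is now [[1, 6], [5], [8]].
Step i=4: Q has 4 at row 3, column 1; remove 8 from row 3 of P and reverse-bump: 8 enters row 2 and ejects 5; 5 enters row 1 and ejects 1. So w(4) = 1. P is now [[5, 6], [8]].
Step i=3: Q has 3 at row 1, column 2; remove that cell from P, ejecting 6. So w(3) = 6. P is now [[5], [8]].
Step i=2: Q has 2 at row 2, column 1; remove 8 from row 2 of P and reverse-bump: 8 enters row 1 and ejects 5. So w(2) = 5. P is now [[8]].
Step i=1: Q has 1 at row 1, column 1; remove that cell from P, ejecting 8. So w(1) = 8. P is now [].

So w = 8 5 6 1 4 7 2 3.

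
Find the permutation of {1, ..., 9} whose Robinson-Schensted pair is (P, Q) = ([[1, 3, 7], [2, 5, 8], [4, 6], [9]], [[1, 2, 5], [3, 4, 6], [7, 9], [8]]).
4 6 2 5 9 8 7 1 3

Reverse the RSK construction: for i from n down to 1, find the cell of Q containing i, remove the entry at that cell from P, and reverse-bump it up through P; the value ejected from row 1 is w(i).

Step i=9: Q has 9 at row 3, column 2; remove 6 from row 3 of P and reverse-bump: 6 enters row 2 and ejects 5; 5 enters row 1 and ejects 3. So w(9) = 3. P is now [[1, 5, 7], [2, 6, 8], [4], [9]].
Step i=8: Q has 8 at row 4, column 1; remove 9 from row 4 of P and reverse-bump: 9 enters row 3 and ejects 4; 4 enters row 2 and ejects 2; 2 enters row 1 and ejects 1. So w(8) = 1. P is now [[2, 5, 7], [4, 6, 8], [9]].
Step i=7: Q has 7 at row 3, column 1; remove 9 from row 3 of P and reverse-bump: 9 enters row 2 and ejects 8; 8 enters row 1 and ejects 7. So w(7) = 7. P is now [[2, 5, 8], [4, 6, 9]].
Step i=6: Q has 6 at row 2, column 3; remove 9 from row 2 of P and reverse-bump: 9 enters row 1 and ejects 8. So w(6) = 8. P is now [[2, 5, 9], [4, 6]].
Step i=5: Q has 5 at row 1, column 3; remove that cell from P, ejecting 9. So w(5) = 9. P is now [[2, 5], [4, 6]].
Step i=4: Q has 4 at row 2, column 2; remove 6 from row 2 of P and reverse-bump: 6 enters row 1 and ejects 5. So w(4) = 5. P is now [[2, 6], [4]].
Step i=3: Q has 3 at row 2, column 1; remove 4 from row 2 of P and reverse-bump: 4 enters row 1 and ejects 2. So w(3) = 2. P is now [[4, 6]].
Step i=2: Q has 2 at row 1, column 2; remove that cell from P, ejecting 6. So w(2) = 6. P is now [[4]].
Step i=1: Q has 1 at row 1, column 1; remove that cell from P, ejecting 4. So w(1) = 4. P is now [].

So w = 4 6 2 5 9 8 7 1 3.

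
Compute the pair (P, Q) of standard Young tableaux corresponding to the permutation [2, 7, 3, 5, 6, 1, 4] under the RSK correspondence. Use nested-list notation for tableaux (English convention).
Insert each entry of the permutation into P by Schensted row insertion, recording in Q the position of each new cell.

Insert 2: appended to row 1. P = [[2]].
Insert 7: appended to row 1. P = [[2, 7]].
Insert 3: 3 bumps 7 from row 1; 7 starts row 2. P = [[2, 3], [7]].
Insert 5: appended to row 1. P = [[2, 3, 5], [7]].
Insert 6: appended to row 1. P = [[2, 3, 5, 6], [7]].
Insert 1: 1 bumps 2 from row 1; 2 bumps 7 from row 2; 7 starts row 3. P = [[1, 3, 5, 6], [2], [7]].
Insert 4: 4 bumps 5 from row 1; 5 appends to row 2. P = [[1, 3, 4, 6], [2, 5], [7]].

So P = [[1, 3, 4, 6], [2, 5], [7]], Q = [[1, 2, 4, 5], [3, 7], [6]].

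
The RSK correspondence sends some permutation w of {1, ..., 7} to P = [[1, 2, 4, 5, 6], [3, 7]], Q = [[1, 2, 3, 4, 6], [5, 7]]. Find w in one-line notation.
Reverse the RSK construction: for i from n down to 1, find the cell of Q containing i, remove the entry at that cell from P, and reverse-bump it up through P; the value ejected from row 1 is w(i).

Step i=7: Q has 7 at row 2, column 2; remove 7 from row 2 of P and reverse-bump: 7 enters row 1 and ejects 6. So w(7) = 6. P is now [[1, 2, 4, 5, 7], [3]].
Step i=6: Q has 6 at row 1, column 5; remove that cell from P, ejecting 7. So w(6) = 7. P is now [[1, 2, 4, 5], [3]].
Step i=5: Q has 5 at row 2, column 1; remove 3 from row 2 of P and reverse-bump: 3 enters row 1 and ejects 2. So w(5) = 2. P is now [[1, 3, 4, 5]].
Step i=4: Q has 4 at row 1, column 4; remove that cell from P, ejecting 5. So w(4) = 5. P is now [[1, 3, 4]].
Step i=3: Q has 3 at row 1, column 3; remove that cell from P, ejecting 4. So w(3) = 4. P is now [[1, 3]].
Step i=2: Q has 2 at row 1, column 2; remove that cell from P, ejecting 3. So w(2) = 3. P is now [[1]].
Step i=1: Q has 1 at row 1, column 1; remove that cell from P, ejecting 1. So w(1) = 1. P is now [].

So w = 1 3 4 5 2 7 6.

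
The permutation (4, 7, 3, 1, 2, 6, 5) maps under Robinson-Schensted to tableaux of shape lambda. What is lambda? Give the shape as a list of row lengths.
Row-insert each entry into an empty tableau.

After inserting 4: P = [[4]].
After inserting 7: P = [[4, 7]].
After inserting 3: P = [[3, 7], [4]].
After inserting 1: P = [[1, 7], [3], [4]].
After inserting 2: P = [[1, 2], [3, 7], [4]].
After inserting 6: P = [[1, 2, 6], [3, 7], [4]].
After inserting 5: P = [[1, 2, 5], [3, 6], [4, 7]].

The final insertion tableau P = [[1, 2, 5], [3, 6], [4, 7]] has shape [3, 2, 2].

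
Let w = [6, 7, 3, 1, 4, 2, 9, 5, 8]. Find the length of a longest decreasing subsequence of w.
3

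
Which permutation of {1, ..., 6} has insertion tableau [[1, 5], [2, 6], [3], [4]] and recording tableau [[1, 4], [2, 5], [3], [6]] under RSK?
4 3 2 6 5 1

Reverse the RSK construction: for i from n down to 1, find the cell of Q containing i, remove the entry at that cell from P, and reverse-bump it up through P; the value ejected from row 1 is w(i).

Step i=6: Q has 6 at row 4, column 1; remove 4 from row 4 of P and reverse-bump: 4 enters row 3 and ejects 3; 3 enters row 2 and ejects 2; 2 enters row 1 and ejects 1. So w(6) = 1. P is now [[2, 5], [3, 6], [4]].
Step i=5: Q has 5 at row 2, column 2; remove 6 from row 2 of P and reverse-bump: 6 enters row 1 and ejects 5. So w(5) = 5. P is now [[2, 6], [3], [4]].
Step i=4: Q has 4 at row 1, column 2; remove that cell from P, ejecting 6. So w(4) = 6. P is now [[2], [3], [4]].
Step i=3: Q has 3 at row 3, column 1; remove 4 from row 3 of P and reverse-bump: 4 enters row 2 and ejects 3; 3 enters row 1 and ejects 2. So w(3) = 2. P is now [[3], [4]].
Step i=2: Q has 2 at row 2, column 1; remove 4 from row 2 of P and reverse-bump: 4 enters row 1 and ejects 3. So w(2) = 3. P is now [[4]].
Step i=1: Q has 1 at row 1, column 1; remove that cell from P, ejecting 4. So w(1) = 4. P is now [].

So w = 4 3 2 6 5 1.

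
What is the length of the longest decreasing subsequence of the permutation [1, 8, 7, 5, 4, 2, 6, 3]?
5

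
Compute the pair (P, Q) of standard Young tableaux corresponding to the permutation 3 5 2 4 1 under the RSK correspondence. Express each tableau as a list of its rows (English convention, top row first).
Insert each entry of the permutation into P by Schensted row insertion, recording in Q the position of each new cell.

Insert 3: appended to row 1. P = [[3]].
Insert 5: appended to row 1. P = [[3, 5]].
Insert 2: 2 bumps 3 from row 1; 3 starts row 2. P = [[2, 5], [3]].
Insert 4: 4 bumps 5 from row 1; 5 appends to row 2. P = [[2, 4], [3, 5]].
Insert 1: 1 bumps 2 from row 1; 2 bumps 3 from row 2; 3 starts row 3. P = [[1, 4], [2, 5], [3]].

So P = [[1, 4], [2, 5], [3]], Q = [[1, 2], [3, 4], [5]].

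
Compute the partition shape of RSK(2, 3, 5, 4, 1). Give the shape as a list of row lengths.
[3, 1, 1]

Row-insert each entry into an empty tableau.

After inserting 2: P = [[2]].
After inserting 3: P = [[2, 3]].
After inserting 5: P = [[2, 3, 5]].
After inserting 4: P = [[2, 3, 4], [5]].
After inserting 1: P = [[1, 3, 4], [2], [5]].

The final insertion tableau P = [[1, 3, 4], [2], [5]] has shape [3, 1, 1].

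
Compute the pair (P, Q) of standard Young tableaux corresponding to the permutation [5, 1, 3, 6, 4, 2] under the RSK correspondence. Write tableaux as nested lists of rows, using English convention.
Insert each entry of the permutation into P by Schensted row insertion, recording in Q the position of each new cell.

After inserting 5: P = [[5]].
After inserting 1: P = [[1], [5]].
After inserting 3: P = [[1, 3], [5]].
After inserting 6: P = [[1, 3, 6], [5]].
After inserting 4: P = [[1, 3, 4], [5, 6]].
After inserting 2: P = [[1, 2, 4], [3, 6], [5]].

So P = [[1, 2, 4], [3, 6], [5]], Q = [[1, 3, 4], [2, 5], [6]].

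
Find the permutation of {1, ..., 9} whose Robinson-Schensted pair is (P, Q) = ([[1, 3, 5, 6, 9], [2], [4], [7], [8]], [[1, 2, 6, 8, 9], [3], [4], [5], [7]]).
Reverse the RSK construction: for i from n down to 1, find the cell of Q containing i, remove the entry at that cell from P, and reverse-bump it up through P; the value ejected from row 1 is w(i).

Step i=9: Q has 9 at row 1, column 5; remove that cell from P, ejecting 9. So w(9) = 9. P is now [[1, 3, 5, 6], [2], [4], [7], [8]].
Step i=8: Q has 8 at row 1, column 4; remove that cell from P, ejecting 6. So w(8) = 6. P is now [[1, 3, 5], [2], [4], [7], [8]].
Step i=7: Q has 7 at row 5, column 1; remove 8 from row 5 of P and reverse-bump: 8 enters row 4 and ejects 7; 7 enters row 3 and ejects 4; 4 enters row 2 and ejects 2; 2 enters row 1 and ejects 1. So w(7) = 1. P is now [[2, 3, 5], [4], [7], [8]].
Step i=6: Q has 6 at row 1, column 3; remove that cell from P, ejecting 5. So w(6) = 5. P is now [[2, 3], [4], [7], [8]].
Step i=5: Q has 5 at row 4, column 1; remove 8 from row 4 of P and reverse-bump: 8 enters row 3 and ejects 7; 7 enters row 2 and ejects 4; 4 enters row 1 and ejects 3. So w(5) = 3. P is now [[2, 4], [7], [8]].
Step i=4: Q has 4 at row 3, column 1; remove 8 from row 3 of P and reverse-bump: 8 enters row 2 and ejects 7; 7 enters row 1 and ejects 4. So w(4) = 4. P is now [[2, 7], [8]].
Step i=3: Q has 3 at row 2, column 1; remove 8 from row 2 of P and reverse-bump: 8 enters row 1 and ejects 7. So w(3) = 7. P is now [[2, 8]].
Step i=2: Q has 2 at row 1, column 2; remove that cell from P, ejecting 8. So w(2) = 8. P is now [[2]].
Step i=1: Q has 1 at row 1, column 1; remove that cell from P, ejecting 2. So w(1) = 2. P is now [].

So w = 2 8 7 4 3 5 1 6 9.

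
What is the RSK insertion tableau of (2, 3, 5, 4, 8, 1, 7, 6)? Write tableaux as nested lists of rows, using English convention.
P = [[1, 3, 4, 6], [2, 7], [5, 8]]

After inserting 2: P = [[2]].
After inserting 3: P = [[2, 3]].
After inserting 5: P = [[2, 3, 5]].
After inserting 4: P = [[2, 3, 4], [5]].
After inserting 8: P = [[2, 3, 4, 8], [5]].
After inserting 1: P = [[1, 3, 4, 8], [2], [5]].
After inserting 7: P = [[1, 3, 4, 7], [2, 8], [5]].
After inserting 6: P = [[1, 3, 4, 6], [2, 7], [5, 8]].

So P = [[1, 3, 4, 6], [2, 7], [5, 8]].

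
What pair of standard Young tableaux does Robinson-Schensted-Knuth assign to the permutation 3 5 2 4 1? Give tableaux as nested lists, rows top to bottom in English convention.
P = [[1, 4], [2, 5], [3]], Q = [[1, 2], [3, 4], [5]]

Insert each entry of the permutation into P by Schensted row insertion, recording in Q the position of each new cell.

Insert 3: appended to row 1. P = [[3]].
Insert 5: appended to row 1. P = [[3, 5]].
Insert 2: 2 bumps 3 from row 1; 3 starts row 2. P = [[2, 5], [3]].
Insert 4: 4 bumps 5 from row 1; 5 appends to row 2. P = [[2, 4], [3, 5]].
Insert 1: 1 bumps 2 from row 1; 2 bumps 3 from row 2; 3 starts row 3. P = [[1, 4], [2, 5], [3]].

So P = [[1, 4], [2, 5], [3]], Q = [[1, 2], [3, 4], [5]].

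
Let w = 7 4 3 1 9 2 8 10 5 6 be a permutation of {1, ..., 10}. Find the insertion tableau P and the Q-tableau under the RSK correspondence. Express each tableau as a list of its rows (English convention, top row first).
Insert each entry of the permutation into P by Schensted row insertion, recording in Q the position of each new cell.

Insert 7: appended to row 1. P = [[7]], Q = [[1]].
Insert 4: 4 bumps 7 from row 1; 7 starts row 2. P = [[4], [7]], Q = [[1], [2]].
Insert 3: 3 bumps 4 from row 1; 4 bumps 7 from row 2; 7 starts row 3. P = [[3], [4], [7]], Q = [[1], [2], [3]].
Insert 1: 1 bumps 3 from row 1; 3 bumps 4 from row 2; 4 bumps 7 from row 3; 7 starts row 4. P = [[1], [3], [4], [7]], Q = [[1], [2], [3], [4]].
Insert 9: appended to row 1. P = [[1, 9], [3], [4], [7]], Q = [[1, 5], [2], [3], [4]].
Insert 2: 2 bumps 9 from row 1; 9 appends to row 2. P = [[1, 2], [3, 9], [4], [7]], Q = [[1, 5], [2, 6], [3], [4]].
Insert 8: appended to row 1. P = [[1, 2, 8], [3, 9], [4], [7]], Q = [[1, 5, 7], [2, 6], [3], [4]].
Insert 10: appended to row 1. P = [[1, 2, 8, 10], [3, 9], [4], [7]], Q = [[1, 5, 7, 8], [2, 6], [3], [4]].
Insert 5: 5 bumps 8 from row 1; 8 bumps 9 from row 2; 9 appends to row 3. P = [[1, 2, 5, 10], [3, 8], [4, 9], [7]], Q = [[1, 5, 7, 8], [2, 6], [3, 9], [4]].
Insert 6: 6 bumps 10 from row 1; 10 appends to row 2. P = [[1, 2, 5, 6], [3, 8, 10], [4, 9], [7]], Q = [[1, 5, 7, 8], [2, 6, 10], [3, 9], [4]].

So P = [[1, 2, 5, 6], [3, 8, 10], [4, 9], [7]], Q = [[1, 5, 7, 8], [2, 6, 10], [3, 9], [4]].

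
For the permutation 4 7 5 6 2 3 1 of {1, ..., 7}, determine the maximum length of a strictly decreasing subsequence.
4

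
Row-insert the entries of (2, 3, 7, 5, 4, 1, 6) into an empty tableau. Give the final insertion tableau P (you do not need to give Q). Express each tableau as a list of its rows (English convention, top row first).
P = [[1, 3, 4, 6], [2], [5], [7]]

Insert 2: appended to row 1. P = [[2]].
Insert 3: appended to row 1. P = [[2, 3]].
Insert 7: appended to row 1. P = [[2, 3, 7]].
Insert 5: 5 bumps 7 from row 1; 7 starts row 2. P = [[2, 3, 5], [7]].
Insert 4: 4 bumps 5 from row 1; 5 bumps 7 from row 2; 7 starts row 3. P = [[2, 3, 4], [5], [7]].
Insert 1: 1 bumps 2 from row 1; 2 bumps 5 from row 2; 5 bumps 7 from row 3; 7 starts row 4. P = [[1, 3, 4], [2], [5], [7]].
Insert 6: appended to row 1. P = [[1, 3, 4, 6], [2], [5], [7]].

So P = [[1, 3, 4, 6], [2], [5], [7]].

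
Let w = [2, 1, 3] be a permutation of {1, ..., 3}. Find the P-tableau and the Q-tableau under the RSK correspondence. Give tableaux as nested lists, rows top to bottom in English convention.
P = [[1, 3], [2]], Q = [[1, 3], [2]]

Insert each entry of the permutation into P by Schensted row insertion, recording in Q the position of each new cell.

Insert 2: appended to row 1. P = [[2]].
Insert 1: 1 bumps 2 from row 1; 2 starts row 2. P = [[1], [2]].
Insert 3: appended to row 1. P = [[1, 3], [2]].

So P = [[1, 3], [2]], Q = [[1, 3], [2]].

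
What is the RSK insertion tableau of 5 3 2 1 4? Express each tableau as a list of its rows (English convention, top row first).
P = [[1, 4], [2], [3], [5]]

Insert 5: appended to row 1. P = [[5]].
Insert 3: 3 bumps 5 from row 1; 5 starts row 2. P = [[3], [5]].
Insert 2: 2 bumps 3 from row 1; 3 bumps 5 from row 2; 5 starts row 3. P = [[2], [3], [5]].
Insert 1: 1 bumps 2 from row 1; 2 bumps 3 from row 2; 3 bumps 5 from row 3; 5 starts row 4. P = [[1], [2], [3], [5]].
Insert 4: appended to row 1. P = [[1, 4], [2], [3], [5]].

So P = [[1, 4], [2], [3], [5]].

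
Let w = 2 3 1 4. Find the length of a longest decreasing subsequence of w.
2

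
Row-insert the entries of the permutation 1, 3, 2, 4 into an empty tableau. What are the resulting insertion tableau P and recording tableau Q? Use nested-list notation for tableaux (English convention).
P = [[1, 2, 4], [3]], Q = [[1, 2, 4], [3]]

Insert each entry of the permutation into P by Schensted row insertion, recording in Q the position of each new cell.

Insert 1: appended to row 1. P = [[1]].
Insert 3: appended to row 1. P = [[1, 3]].
Insert 2: 2 bumps 3 from row 1; 3 starts row 2. P = [[1, 2], [3]].
Insert 4: appended to row 1. P = [[1, 2, 4], [3]].

So P = [[1, 2, 4], [3]], Q = [[1, 2, 4], [3]].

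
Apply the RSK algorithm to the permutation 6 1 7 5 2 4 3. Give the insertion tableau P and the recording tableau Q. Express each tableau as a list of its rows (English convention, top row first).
P = [[1, 2, 3], [4, 7], [5], [6]], Q = [[1, 3, 6], [2, 4], [5], [7]]

Insert each entry of the permutation into P by Schensted row insertion, recording in Q the position of each new cell.

Insert 6: appended to row 1. P = [[6]], Q = [[1]].
Insert 1: 1 bumps 6 from row 1; 6 starts row 2. P = [[1], [6]], Q = [[1], [2]].
Insert 7: appended to row 1. P = [[1, 7], [6]], Q = [[1, 3], [2]].
Insert 5: 5 bumps 7 from row 1; 7 appends to row 2. P = [[1, 5], [6, 7]], Q = [[1, 3], [2, 4]].
Insert 2: 2 bumps 5 from row 1; 5 bumps 6 from row 2; 6 starts row 3. P = [[1, 2], [5, 7], [6]], Q = [[1, 3], [2, 4], [5]].
Insert 4: appended to row 1. P = [[1, 2, 4], [5, 7], [6]], Q = [[1, 3, 6], [2, 4], [5]].
Insert 3: 3 bumps 4 from row 1; 4 bumps 5 from row 2; 5 bumps 6 from row 3; 6 starts row 4. P = [[1, 2, 3], [4, 7], [5], [6]], Q = [[1, 3, 6], [2, 4], [5], [7]].

So P = [[1, 2, 3], [4, 7], [5], [6]], Q = [[1, 3, 6], [2, 4], [5], [7]].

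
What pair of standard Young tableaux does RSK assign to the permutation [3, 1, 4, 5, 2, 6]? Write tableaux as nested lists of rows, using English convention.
P = [[1, 2, 5, 6], [3, 4]], Q = [[1, 3, 4, 6], [2, 5]]

Insert each entry of the permutation into P by Schensted row insertion, recording in Q the position of each new cell.

After inserting 3: P = [[3]].
After inserting 1: P = [[1], [3]].
After inserting 4: P = [[1, 4], [3]].
After inserting 5: P = [[1, 4, 5], [3]].
After inserting 2: P = [[1, 2, 5], [3, 4]].
After inserting 6: P = [[1, 2, 5, 6], [3, 4]].

So P = [[1, 2, 5, 6], [3, 4]], Q = [[1, 3, 4, 6], [2, 5]].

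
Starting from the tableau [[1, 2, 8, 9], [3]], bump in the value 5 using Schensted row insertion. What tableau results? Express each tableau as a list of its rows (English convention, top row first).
[[1, 2, 5, 9], [3, 8]]

In row 1, 5 replaces 8 (the leftmost entry greater than 5); 8 is bumped to row 2. 8 is appended to row 2. The new tableau is [[1, 2, 5, 9], [3, 8]].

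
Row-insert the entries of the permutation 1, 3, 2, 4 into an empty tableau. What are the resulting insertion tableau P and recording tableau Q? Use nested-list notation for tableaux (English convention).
Insert each entry of the permutation into P by Schensted row insertion, recording in Q the position of each new cell.

Insert 1: appended to row 1. P = [[1]], Q = [[1]].
Insert 3: appended to row 1. P = [[1, 3]], Q = [[1, 2]].
Insert 2: 2 bumps 3 from row 1; 3 starts row 2. P = [[1, 2], [3]], Q = [[1, 2], [3]].
Insert 4: appended to row 1. P = [[1, 2, 4], [3]], Q = [[1, 2, 4], [3]].

So P = [[1, 2, 4], [3]], Q = [[1, 2, 4], [3]].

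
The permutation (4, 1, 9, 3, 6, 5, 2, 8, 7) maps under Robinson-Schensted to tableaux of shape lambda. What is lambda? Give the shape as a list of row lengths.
[4, 3, 1, 1]

Row-insert each entry into an empty tableau.

After inserting 4: P = [[4]].
After inserting 1: P = [[1], [4]].
After inserting 9: P = [[1, 9], [4]].
After inserting 3: P = [[1, 3], [4, 9]].
After inserting 6: P = [[1, 3, 6], [4, 9]].
After inserting 5: P = [[1, 3, 5], [4, 6], [9]].
After inserting 2: P = [[1, 2, 5], [3, 6], [4], [9]].
After inserting 8: P = [[1, 2, 5, 8], [3, 6], [4], [9]].
After inserting 7: P = [[1, 2, 5, 7], [3, 6, 8], [4], [9]].

The final insertion tableau P = [[1, 2, 5, 7], [3, 6, 8], [4], [9]] has shape [4, 3, 1, 1].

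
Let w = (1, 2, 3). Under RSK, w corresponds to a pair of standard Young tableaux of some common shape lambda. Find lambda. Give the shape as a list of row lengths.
[3]

RSK row insertion gives P = [[1, 2, 3]], which has shape [3].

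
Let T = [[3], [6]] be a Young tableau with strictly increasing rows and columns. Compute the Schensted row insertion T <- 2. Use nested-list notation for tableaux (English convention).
[[2], [3], [6]]

In row 1, 2 replaces 3 (the leftmost entry greater than 2); 3 is bumped to row 2. In row 2, 3 replaces 6 (the leftmost entry greater than 3); 6 is bumped to row 3. 6 starts a new row 3. The new tableau is [[2], [3], [6]].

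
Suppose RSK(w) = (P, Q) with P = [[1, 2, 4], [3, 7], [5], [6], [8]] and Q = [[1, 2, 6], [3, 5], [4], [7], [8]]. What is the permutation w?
6 8 7 1 3 5 4 2

Reverse RSK: for i = n, n-1, ..., 1, locate i in Q, remove the corresponding corner cell from P, and reverse-bump its entry up through P; the value ejected from row 1 is w(i).

So w = 6 8 7 1 3 5 4 2.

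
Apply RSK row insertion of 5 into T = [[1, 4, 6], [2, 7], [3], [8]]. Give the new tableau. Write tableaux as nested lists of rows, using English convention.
[[1, 4, 5], [2, 6], [3, 7], [8]]

In row 1, 5 replaces 6 (the leftmost entry greater than 5); 6 is bumped to row 2. In row 2, 6 replaces 7 (the leftmost entry greater than 6); 7 is bumped to row 3. 7 is appended to row 3. The new tableau is [[1, 4, 5], [2, 6], [3, 7], [8]].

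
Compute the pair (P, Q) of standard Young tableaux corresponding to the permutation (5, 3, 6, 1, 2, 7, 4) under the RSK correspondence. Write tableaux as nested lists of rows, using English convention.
P = [[1, 2, 4], [3, 6, 7], [5]], Q = [[1, 3, 6], [2, 5, 7], [4]]

Insert each entry of the permutation into P by Schensted row insertion, recording in Q the position of each new cell.

Insert 5: appended to row 1. P = [[5]].
Insert 3: 3 bumps 5 from row 1; 5 starts row 2. P = [[3], [5]].
Insert 6: appended to row 1. P = [[3, 6], [5]].
Insert 1: 1 bumps 3 from row 1; 3 bumps 5 from row 2; 5 starts row 3. P = [[1, 6], [3], [5]].
Insert 2: 2 bumps 6 from row 1; 6 appends to row 2. P = [[1, 2], [3, 6], [5]].
Insert 7: appended to row 1. P = [[1, 2, 7], [3, 6], [5]].
Insert 4: 4 bumps 7 from row 1; 7 appends to row 2. P = [[1, 2, 4], [3, 6, 7], [5]].

So P = [[1, 2, 4], [3, 6, 7], [5]], Q = [[1, 3, 6], [2, 5, 7], [4]].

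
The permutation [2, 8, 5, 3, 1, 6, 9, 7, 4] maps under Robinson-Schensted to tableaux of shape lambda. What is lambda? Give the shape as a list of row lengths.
[4, 2, 2, 1]

Row-insert each entry into an empty tableau.

After inserting 2: P = [[2]].
After inserting 8: P = [[2, 8]].
After inserting 5: P = [[2, 5], [8]].
After inserting 3: P = [[2, 3], [5], [8]].
After inserting 1: P = [[1, 3], [2], [5], [8]].
After inserting 6: P = [[1, 3, 6], [2], [5], [8]].
After inserting 9: P = [[1, 3, 6, 9], [2], [5], [8]].
After inserting 7: P = [[1, 3, 6, 7], [2, 9], [5], [8]].
After inserting 4: P = [[1, 3, 4, 7], [2, 6], [5, 9], [8]].

The final insertion tableau P = [[1, 3, 4, 7], [2, 6], [5, 9], [8]] has shape [4, 2, 2, 1].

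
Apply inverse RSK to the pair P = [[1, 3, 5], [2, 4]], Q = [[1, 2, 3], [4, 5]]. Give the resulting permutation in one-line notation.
2 4 5 1 3

Reverse the RSK construction: for i from n down to 1, find the cell of Q containing i, remove the entry at that cell from P, and reverse-bump it up through P; the value ejected from row 1 is w(i).

Step i=5: Q has 5 at row 2, column 2; remove 4 from row 2 of P and reverse-bump: 4 enters row 1 and ejects 3. So w(5) = 3. P is now [[1, 4, 5], [2]].
Step i=4: Q has 4 at row 2, column 1; remove 2 from row 2 of P and reverse-bump: 2 enters row 1 and ejects 1. So w(4) = 1. P is now [[2, 4, 5]].
Step i=3: Q has 3 at row 1, column 3; remove that cell from P, ejecting 5. So w(3) = 5. P is now [[2, 4]].
Step i=2: Q has 2 at row 1, column 2; remove that cell from P, ejecting 4. So w(2) = 4. P is now [[2]].
Step i=1: Q has 1 at row 1, column 1; remove that cell from P, ejecting 2. So w(1) = 2. P is now [].

So w = 2 4 5 1 3.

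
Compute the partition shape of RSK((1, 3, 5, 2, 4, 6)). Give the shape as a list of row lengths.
[4, 2]

Row-insert each entry into an empty tableau.

After inserting 1: P = [[1]].
After inserting 3: P = [[1, 3]].
After inserting 5: P = [[1, 3, 5]].
After inserting 2: P = [[1, 2, 5], [3]].
After inserting 4: P = [[1, 2, 4], [3, 5]].
After inserting 6: P = [[1, 2, 4, 6], [3, 5]].

The final insertion tableau P = [[1, 2, 4, 6], [3, 5]] has shape [4, 2].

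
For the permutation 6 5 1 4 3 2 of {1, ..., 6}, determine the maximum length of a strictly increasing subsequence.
2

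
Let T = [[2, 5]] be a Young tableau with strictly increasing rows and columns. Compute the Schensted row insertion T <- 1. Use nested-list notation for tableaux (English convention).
In row 1, 1 replaces 2 (the leftmost entry greater than 1); 2 is bumped to row 2. 2 starts a new row 2. The new tableau is [[1, 5], [2]].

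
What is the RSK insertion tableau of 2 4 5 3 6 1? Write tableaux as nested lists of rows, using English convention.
P = [[1, 3, 5, 6], [2], [4]]

After inserting 2: P = [[2]].
After inserting 4: P = [[2, 4]].
After inserting 5: P = [[2, 4, 5]].
After inserting 3: P = [[2, 3, 5], [4]].
After inserting 6: P = [[2, 3, 5, 6], [4]].
After inserting 1: P = [[1, 3, 5, 6], [2], [4]].

So P = [[1, 3, 5, 6], [2], [4]].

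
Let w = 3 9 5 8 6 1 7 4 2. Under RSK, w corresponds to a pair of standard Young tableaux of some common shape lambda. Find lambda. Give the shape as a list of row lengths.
[4, 2, 1, 1, 1]

Row-insert each entry into an empty tableau.

After inserting 3: P = [[3]].
After inserting 9: P = [[3, 9]].
After inserting 5: P = [[3, 5], [9]].
After inserting 8: P = [[3, 5, 8], [9]].
After inserting 6: P = [[3, 5, 6], [8], [9]].
After inserting 1: P = [[1, 5, 6], [3], [8], [9]].
After inserting 7: P = [[1, 5, 6, 7], [3], [8], [9]].
After inserting 4: P = [[1, 4, 6, 7], [3, 5], [8], [9]].
After inserting 2: P = [[1, 2, 6, 7], [3, 4], [5], [8], [9]].

The final insertion tableau P = [[1, 2, 6, 7], [3, 4], [5], [8], [9]] has shape [4, 2, 1, 1, 1].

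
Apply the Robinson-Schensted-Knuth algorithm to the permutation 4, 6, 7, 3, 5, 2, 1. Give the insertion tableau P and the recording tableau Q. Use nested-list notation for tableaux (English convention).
P = [[1, 5, 7], [2, 6], [3], [4]], Q = [[1, 2, 3], [4, 5], [6], [7]]

Insert each entry of the permutation into P by Schensted row insertion, recording in Q the position of each new cell.

After inserting 4: P = [[4]].
After inserting 6: P = [[4, 6]].
After inserting 7: P = [[4, 6, 7]].
After inserting 3: P = [[3, 6, 7], [4]].
After inserting 5: P = [[3, 5, 7], [4, 6]].
After inserting 2: P = [[2, 5, 7], [3, 6], [4]].
After inserting 1: P = [[1, 5, 7], [2, 6], [3], [4]].

So P = [[1, 5, 7], [2, 6], [3], [4]], Q = [[1, 2, 3], [4, 5], [6], [7]].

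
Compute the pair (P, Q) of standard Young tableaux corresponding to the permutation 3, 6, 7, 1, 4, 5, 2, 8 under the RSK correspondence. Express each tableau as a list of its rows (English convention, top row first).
Insert each entry of the permutation into P by Schensted row insertion, recording in Q the position of each new cell.

After inserting 3: P = [[3]].
After inserting 6: P = [[3, 6]].
After inserting 7: P = [[3, 6, 7]].
After inserting 1: P = [[1, 6, 7], [3]].
After inserting 4: P = [[1, 4, 7], [3, 6]].
After inserting 5: P = [[1, 4, 5], [3, 6, 7]].
After inserting 2: P = [[1, 2, 5], [3, 4, 7], [6]].
After inserting 8: P = [[1, 2, 5, 8], [3, 4, 7], [6]].

So P = [[1, 2, 5, 8], [3, 4, 7], [6]], Q = [[1, 2, 3, 8], [4, 5, 6], [7]].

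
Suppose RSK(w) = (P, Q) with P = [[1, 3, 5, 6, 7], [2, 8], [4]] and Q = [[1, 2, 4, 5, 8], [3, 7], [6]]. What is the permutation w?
Reverse the RSK construction: for i from n down to 1, find the cell of Q containing i, remove the entry at that cell from P, and reverse-bump it up through P; the value ejected from row 1 is w(i).

Step i=8: Q has 8 at row 1, column 5; remove that cell from P, ejecting 7. So w(8) = 7. P is now [[1, 3, 5, 6], [2, 8], [4]].
Step i=7: Q has 7 at row 2, column 2; remove 8 from row 2 of P and reverse-bump: 8 enters row 1 and ejects 6. So w(7) = 6. P is now [[1, 3, 5, 8], [2], [4]].
Step i=6: Q has 6 at row 3, column 1; remove 4 from row 3 of P and reverse-bump: 4 enters row 2 and ejects 2; 2 enters row 1 and ejects 1. So w(6) = 1. P is now [[2, 3, 5, 8], [4]].
Step i=5: Q has 5 at row 1, column 4; remove that cell from P, ejecting 8. So w(5) = 8. P is now [[2, 3, 5], [4]].
Step i=4: Q has 4 at row 1, column 3; remove that cell from P, ejecting 5. So w(4) = 5. P is now [[2, 3], [4]].
Step i=3: Q has 3 at row 2, column 1; remove 4 from row 2 of P and reverse-bump: 4 enters row 1 and ejects 3. So w(3) = 3. P is now [[2, 4]].
Step i=2: Q has 2 at row 1, column 2; remove that cell from P, ejecting 4. So w(2) = 4. P is now [[2]].
Step i=1: Q has 1 at row 1, column 1; remove that cell from P, ejecting 2. So w(1) = 2. P is now [].

So w = 2 4 3 5 8 1 6 7.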